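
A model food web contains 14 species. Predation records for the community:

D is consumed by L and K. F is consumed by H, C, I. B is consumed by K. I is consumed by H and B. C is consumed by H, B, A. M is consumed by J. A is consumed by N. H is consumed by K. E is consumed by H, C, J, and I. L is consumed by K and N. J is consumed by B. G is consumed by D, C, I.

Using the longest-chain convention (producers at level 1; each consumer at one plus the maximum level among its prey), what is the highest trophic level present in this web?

Producers (level 1): G, F, M, E.
G → D → L → N gives N level 4.
No species has a prey at level 4, so no species reaches level 5.

4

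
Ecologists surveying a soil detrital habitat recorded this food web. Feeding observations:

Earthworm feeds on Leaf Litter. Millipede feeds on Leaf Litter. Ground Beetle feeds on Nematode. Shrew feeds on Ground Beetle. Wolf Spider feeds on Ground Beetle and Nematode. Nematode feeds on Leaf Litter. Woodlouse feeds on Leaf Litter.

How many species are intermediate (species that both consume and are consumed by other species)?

2

Intermediate species (has both prey and predators): Nematode, Ground Beetle.
Count: 2.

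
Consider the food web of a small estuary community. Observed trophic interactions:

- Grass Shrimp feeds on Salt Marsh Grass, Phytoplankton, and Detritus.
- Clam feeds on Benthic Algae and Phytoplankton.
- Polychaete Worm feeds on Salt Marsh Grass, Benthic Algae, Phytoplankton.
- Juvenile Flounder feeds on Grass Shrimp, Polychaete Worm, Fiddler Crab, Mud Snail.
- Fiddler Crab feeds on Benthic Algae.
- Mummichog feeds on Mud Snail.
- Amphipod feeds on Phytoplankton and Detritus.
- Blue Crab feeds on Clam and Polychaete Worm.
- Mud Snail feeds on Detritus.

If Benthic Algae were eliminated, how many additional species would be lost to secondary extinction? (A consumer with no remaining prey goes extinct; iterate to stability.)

1

Remove Benthic Algae.
Round 1: Fiddler Crab (all prey gone) → extinct.
No further losses. Total secondary extinctions: 1.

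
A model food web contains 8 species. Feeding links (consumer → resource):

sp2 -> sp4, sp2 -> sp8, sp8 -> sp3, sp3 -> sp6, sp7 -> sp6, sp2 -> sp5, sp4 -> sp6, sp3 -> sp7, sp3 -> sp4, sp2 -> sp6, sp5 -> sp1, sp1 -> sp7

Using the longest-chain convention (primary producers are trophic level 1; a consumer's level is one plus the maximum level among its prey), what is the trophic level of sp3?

Trophic level 3

sp6 is a producer → level 1.
sp4 eats sp6 → level 2.
sp3 eats sp4 (level 2); other prey at levels: sp6 1, sp7 2 → level 3.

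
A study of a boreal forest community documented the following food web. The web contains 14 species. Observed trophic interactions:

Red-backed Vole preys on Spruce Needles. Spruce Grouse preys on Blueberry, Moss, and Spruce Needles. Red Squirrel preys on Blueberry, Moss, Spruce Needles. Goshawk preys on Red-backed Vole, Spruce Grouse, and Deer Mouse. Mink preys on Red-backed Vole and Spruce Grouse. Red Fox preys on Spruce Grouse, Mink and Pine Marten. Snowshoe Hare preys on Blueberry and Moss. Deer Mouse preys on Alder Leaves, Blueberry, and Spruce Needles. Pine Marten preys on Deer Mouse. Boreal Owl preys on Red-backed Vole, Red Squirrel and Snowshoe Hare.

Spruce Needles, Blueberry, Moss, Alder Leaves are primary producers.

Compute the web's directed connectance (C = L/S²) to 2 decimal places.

The web has S = 14 species and L = 24 feeding links.
C = L / S² = 24 / 196 = 0.1224 ≈ 0.12.

C = 0.12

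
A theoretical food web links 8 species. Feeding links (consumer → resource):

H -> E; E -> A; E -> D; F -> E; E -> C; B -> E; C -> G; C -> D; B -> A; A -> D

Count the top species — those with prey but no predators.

Top species (has prey, but nothing eats it): B, F, H.
Count: 3.

3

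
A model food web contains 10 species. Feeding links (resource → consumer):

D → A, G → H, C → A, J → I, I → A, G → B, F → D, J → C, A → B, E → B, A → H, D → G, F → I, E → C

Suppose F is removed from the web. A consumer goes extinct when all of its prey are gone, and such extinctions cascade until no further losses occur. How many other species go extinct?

Remove F.
Round 1: D (all prey gone) → extinct.
Round 2: G (all prey gone) → extinct.
No further losses. Total secondary extinctions: 2.

2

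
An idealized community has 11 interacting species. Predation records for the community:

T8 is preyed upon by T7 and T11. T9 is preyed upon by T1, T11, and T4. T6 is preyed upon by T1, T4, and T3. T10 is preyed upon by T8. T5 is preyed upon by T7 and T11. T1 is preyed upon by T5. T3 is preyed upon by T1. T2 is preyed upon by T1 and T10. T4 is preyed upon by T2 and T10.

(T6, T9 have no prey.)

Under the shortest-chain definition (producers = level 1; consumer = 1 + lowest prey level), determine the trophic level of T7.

T6 is a producer → level 1.
T1 eats T6 → level 2.
T5 eats T1 → level 3.
T7 eats T5 → level 4.
No prey of T7 is below level 3, so 4 is the minimum.

Trophic level 4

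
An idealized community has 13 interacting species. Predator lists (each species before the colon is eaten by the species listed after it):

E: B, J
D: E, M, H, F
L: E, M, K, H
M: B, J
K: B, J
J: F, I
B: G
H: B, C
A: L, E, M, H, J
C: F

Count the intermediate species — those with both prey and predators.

Intermediate species (has both prey and predators): L, E, M, K, H, B, C, J.
Count: 8.

8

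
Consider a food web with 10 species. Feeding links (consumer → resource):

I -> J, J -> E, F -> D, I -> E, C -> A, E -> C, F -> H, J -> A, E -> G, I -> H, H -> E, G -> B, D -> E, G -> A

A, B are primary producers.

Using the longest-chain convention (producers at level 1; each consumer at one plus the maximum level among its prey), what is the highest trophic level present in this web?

Producers (level 1): A, B.
A → G → E → H → F gives F level 5.
No species has a prey at level 5, so no species reaches level 6.

5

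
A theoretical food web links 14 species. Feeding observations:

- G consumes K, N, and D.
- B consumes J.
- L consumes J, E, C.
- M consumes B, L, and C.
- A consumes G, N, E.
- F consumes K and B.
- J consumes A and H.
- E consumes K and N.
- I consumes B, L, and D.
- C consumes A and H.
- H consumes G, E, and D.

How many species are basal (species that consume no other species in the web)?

Basal species (no prey listed): D, N, K.
Count: 3.

3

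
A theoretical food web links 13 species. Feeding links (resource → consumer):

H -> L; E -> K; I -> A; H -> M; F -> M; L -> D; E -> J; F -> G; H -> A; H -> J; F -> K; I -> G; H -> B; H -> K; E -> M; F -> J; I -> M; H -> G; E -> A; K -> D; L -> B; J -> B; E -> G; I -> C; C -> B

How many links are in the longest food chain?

2 links

One longest chain: E → K → D.
It has 3 species and 2 links.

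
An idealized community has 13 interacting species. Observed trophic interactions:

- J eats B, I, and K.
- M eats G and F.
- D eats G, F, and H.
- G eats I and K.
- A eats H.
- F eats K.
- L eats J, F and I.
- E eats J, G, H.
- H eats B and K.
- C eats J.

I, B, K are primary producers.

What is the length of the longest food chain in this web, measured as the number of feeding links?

One longest chain: B → H → A.
It has 3 species and 2 links.

2 links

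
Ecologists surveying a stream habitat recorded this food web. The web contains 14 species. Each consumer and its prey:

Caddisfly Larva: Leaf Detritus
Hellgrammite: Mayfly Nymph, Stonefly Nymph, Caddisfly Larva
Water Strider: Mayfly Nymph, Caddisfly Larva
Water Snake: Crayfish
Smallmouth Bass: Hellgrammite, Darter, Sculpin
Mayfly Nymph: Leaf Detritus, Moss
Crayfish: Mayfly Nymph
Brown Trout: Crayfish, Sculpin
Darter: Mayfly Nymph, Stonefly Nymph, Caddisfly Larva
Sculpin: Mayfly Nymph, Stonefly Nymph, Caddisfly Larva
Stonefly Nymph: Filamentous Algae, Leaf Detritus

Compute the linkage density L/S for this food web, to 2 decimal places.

L/S = 1.64

There are L = 23 links among S = 14 species.
L/S = 23/14 = 1.6429 ≈ 1.64.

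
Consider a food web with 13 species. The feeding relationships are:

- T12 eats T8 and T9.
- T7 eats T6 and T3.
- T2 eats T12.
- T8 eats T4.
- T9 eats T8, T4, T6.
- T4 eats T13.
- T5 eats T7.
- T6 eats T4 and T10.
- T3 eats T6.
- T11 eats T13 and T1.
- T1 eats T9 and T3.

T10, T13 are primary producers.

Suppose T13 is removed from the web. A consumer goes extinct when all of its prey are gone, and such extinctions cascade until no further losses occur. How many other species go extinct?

2

Remove T13.
Round 1: T4 (all prey gone) → extinct.
Round 2: T8 (all prey gone) → extinct.
No further losses. Total secondary extinctions: 2.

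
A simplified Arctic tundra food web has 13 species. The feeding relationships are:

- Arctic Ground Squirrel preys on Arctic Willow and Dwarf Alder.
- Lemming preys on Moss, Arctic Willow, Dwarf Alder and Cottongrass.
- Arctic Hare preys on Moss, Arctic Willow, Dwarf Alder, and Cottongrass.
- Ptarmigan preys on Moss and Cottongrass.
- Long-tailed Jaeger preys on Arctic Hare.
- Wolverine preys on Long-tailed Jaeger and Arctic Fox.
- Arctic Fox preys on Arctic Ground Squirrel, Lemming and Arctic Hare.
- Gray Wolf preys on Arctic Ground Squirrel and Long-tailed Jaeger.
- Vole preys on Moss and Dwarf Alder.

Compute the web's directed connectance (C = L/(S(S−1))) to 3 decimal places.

C = 0.141

The web has S = 13 species and L = 22 feeding links.
C = L / (S(S−1)) = 22 / 156 = 0.1410 ≈ 0.141.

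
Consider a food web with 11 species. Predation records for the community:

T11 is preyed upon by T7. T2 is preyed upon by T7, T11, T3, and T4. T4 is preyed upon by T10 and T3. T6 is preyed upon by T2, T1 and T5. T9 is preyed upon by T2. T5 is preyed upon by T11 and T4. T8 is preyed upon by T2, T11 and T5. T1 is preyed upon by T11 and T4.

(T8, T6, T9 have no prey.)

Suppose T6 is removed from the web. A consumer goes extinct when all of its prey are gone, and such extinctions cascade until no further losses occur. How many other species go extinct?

Remove T6.
Round 1: T1 (all prey gone) → extinct.
No further losses. Total secondary extinctions: 1.

1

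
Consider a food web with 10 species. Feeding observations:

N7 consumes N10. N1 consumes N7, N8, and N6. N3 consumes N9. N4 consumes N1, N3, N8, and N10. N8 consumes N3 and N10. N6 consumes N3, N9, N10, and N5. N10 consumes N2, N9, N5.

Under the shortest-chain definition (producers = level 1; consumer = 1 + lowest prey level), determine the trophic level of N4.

Trophic level 3

N9 is a producer → level 1.
N3 eats N9 → level 2.
N4 eats N3 → level 3.
No prey of N4 is below level 2, so 3 is the minimum.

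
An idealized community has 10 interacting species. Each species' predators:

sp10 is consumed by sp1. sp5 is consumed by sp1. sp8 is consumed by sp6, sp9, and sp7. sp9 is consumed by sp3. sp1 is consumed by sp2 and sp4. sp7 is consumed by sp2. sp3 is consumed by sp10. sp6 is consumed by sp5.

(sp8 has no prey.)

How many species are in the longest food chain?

6 species

One longest chain: sp8 → sp9 → sp3 → sp10 → sp1 → sp2.
It has 6 species and 5 links.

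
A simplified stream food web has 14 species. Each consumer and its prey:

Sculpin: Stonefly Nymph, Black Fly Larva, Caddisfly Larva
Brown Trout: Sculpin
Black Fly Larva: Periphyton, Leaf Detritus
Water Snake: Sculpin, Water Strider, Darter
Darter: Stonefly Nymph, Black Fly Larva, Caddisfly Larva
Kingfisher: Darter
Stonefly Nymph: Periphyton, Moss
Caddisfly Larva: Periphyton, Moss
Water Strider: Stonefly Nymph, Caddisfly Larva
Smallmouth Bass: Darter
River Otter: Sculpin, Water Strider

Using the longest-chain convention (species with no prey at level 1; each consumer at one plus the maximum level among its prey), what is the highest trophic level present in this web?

4

Basal resources (level 1): Periphyton, Moss, Leaf Detritus.
Periphyton → Stonefly Nymph → Sculpin → Brown Trout gives Brown Trout level 4.
No species has a prey at level 4, so no species reaches level 5.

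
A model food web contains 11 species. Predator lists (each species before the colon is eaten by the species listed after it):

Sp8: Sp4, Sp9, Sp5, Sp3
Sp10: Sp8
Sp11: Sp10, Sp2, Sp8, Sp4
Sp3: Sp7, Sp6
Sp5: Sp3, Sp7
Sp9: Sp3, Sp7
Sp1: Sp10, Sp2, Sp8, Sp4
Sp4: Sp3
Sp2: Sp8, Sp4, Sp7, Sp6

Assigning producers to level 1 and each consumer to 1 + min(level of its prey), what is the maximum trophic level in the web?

3

Producers (level 1): Sp1, Sp11.
Following each consumer down to its lowest-level prey: Sp1 → Sp8 → Sp9 (levels 1 through 3).
All prey of Sp9 (Sp8 2) are at level 2 or above, so Sp9 is at level 1 + 2 = 3.
Every consumer has at least one prey at level 2 or below, so none exceeds level 3.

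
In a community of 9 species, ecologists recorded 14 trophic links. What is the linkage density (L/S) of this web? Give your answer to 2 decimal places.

There are L = 14 links among S = 9 species.
L/S = 14/9 = 1.5556 ≈ 1.56.

L/S = 1.56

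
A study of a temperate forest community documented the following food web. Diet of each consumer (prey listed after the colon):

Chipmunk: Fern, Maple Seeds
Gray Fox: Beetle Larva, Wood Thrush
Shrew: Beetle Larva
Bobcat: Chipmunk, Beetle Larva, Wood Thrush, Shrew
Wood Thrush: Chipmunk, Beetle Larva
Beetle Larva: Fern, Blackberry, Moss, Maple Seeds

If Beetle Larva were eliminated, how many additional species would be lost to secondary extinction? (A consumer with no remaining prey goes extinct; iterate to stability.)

1

Remove Beetle Larva.
Round 1: Shrew (all prey gone) → extinct.
No further losses. Total secondary extinctions: 1.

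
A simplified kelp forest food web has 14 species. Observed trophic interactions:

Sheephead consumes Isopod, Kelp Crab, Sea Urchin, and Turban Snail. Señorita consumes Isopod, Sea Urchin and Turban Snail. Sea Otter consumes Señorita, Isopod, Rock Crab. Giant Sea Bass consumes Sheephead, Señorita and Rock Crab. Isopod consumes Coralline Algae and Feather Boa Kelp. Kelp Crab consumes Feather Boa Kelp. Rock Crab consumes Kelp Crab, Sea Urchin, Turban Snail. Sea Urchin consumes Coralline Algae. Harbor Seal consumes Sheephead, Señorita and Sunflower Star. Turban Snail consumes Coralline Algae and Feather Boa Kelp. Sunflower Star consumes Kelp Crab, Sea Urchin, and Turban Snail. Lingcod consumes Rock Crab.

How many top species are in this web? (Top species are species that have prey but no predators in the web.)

4

Top species (has prey, but nothing eats it): Giant Sea Bass, Sea Otter, Lingcod, Harbor Seal.
Count: 4.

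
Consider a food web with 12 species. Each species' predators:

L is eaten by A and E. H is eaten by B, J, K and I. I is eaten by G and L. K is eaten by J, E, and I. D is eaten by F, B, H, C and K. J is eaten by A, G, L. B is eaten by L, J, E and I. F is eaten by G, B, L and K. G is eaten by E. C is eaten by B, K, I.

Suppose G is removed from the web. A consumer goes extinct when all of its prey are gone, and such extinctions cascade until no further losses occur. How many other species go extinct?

0

Remove G.
Every predator of it retains at least one other prey: E still has K, B, L.
No consumer loses all prey, so no secondary extinctions occur.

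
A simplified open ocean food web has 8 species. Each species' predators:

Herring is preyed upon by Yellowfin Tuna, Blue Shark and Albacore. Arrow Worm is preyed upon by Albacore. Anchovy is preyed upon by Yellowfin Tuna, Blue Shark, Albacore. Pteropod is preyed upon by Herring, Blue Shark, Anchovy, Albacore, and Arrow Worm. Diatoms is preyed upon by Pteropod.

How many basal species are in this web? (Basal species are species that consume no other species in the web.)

1

Basal species (no prey listed): Diatoms.
Count: 1.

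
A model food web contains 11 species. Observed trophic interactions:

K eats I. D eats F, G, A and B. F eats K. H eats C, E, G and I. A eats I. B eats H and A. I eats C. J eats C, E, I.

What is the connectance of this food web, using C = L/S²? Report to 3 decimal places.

C = 0.140

The web has S = 11 species and L = 17 feeding links.
C = L / S² = 17 / 121 = 0.1405 ≈ 0.140.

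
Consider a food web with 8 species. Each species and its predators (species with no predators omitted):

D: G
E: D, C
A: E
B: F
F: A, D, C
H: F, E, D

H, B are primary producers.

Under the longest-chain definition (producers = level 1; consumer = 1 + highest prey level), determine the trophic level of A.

H is a producer → level 1.
F eats H (level 1); other prey at levels: B 1 → level 2.
A eats F → level 3.

Trophic level 3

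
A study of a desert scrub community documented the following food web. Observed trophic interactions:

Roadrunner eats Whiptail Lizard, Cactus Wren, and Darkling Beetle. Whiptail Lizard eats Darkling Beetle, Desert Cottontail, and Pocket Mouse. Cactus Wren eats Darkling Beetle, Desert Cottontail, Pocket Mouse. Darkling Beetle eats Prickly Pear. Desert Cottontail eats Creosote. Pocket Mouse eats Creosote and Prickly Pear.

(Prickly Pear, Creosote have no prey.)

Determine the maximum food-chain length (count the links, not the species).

One longest chain: Prickly Pear → Darkling Beetle → Cactus Wren → Roadrunner.
It has 4 species and 3 links.

3 links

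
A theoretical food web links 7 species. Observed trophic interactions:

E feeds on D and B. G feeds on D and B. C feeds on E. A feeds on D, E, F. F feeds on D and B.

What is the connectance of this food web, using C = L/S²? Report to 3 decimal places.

The web has S = 7 species and L = 10 feeding links.
C = L / S² = 10 / 49 = 0.2041 ≈ 0.204.

C = 0.204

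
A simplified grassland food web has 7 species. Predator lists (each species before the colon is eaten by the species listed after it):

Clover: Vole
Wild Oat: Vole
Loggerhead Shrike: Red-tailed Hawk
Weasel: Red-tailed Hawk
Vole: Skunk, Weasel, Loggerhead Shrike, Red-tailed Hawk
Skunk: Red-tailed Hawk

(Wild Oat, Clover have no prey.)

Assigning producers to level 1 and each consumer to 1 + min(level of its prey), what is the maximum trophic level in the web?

Producers (level 1): Wild Oat, Clover.
Following each consumer down to its lowest-level prey: Wild Oat → Vole → Red-tailed Hawk (levels 1 through 3).
All prey of Red-tailed Hawk (Vole 2, Skunk 3, Weasel 3, Loggerhead Shrike 3) are at level 2 or above, so Red-tailed Hawk is at level 1 + 2 = 3.
Every consumer has at least one prey at level 2 or below, so none exceeds level 3.

3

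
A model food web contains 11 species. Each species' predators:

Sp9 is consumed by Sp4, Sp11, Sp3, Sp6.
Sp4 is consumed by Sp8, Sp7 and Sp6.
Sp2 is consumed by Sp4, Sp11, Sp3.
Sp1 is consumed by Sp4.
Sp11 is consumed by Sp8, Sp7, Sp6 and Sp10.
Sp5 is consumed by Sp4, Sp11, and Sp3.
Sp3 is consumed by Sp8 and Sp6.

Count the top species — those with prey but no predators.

Top species (has prey, but nothing eats it): Sp8, Sp10, Sp7, Sp6.
Count: 4.

4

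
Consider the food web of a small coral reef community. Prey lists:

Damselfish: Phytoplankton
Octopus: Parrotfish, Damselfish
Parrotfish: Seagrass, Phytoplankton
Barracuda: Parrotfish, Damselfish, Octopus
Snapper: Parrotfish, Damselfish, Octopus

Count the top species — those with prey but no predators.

Top species (has prey, but nothing eats it): Snapper, Barracuda.
Count: 2.

2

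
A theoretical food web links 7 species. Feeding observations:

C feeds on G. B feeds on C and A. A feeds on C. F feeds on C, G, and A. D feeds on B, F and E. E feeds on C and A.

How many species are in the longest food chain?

5 species

One longest chain: G → C → A → E → D.
It has 5 species and 4 links.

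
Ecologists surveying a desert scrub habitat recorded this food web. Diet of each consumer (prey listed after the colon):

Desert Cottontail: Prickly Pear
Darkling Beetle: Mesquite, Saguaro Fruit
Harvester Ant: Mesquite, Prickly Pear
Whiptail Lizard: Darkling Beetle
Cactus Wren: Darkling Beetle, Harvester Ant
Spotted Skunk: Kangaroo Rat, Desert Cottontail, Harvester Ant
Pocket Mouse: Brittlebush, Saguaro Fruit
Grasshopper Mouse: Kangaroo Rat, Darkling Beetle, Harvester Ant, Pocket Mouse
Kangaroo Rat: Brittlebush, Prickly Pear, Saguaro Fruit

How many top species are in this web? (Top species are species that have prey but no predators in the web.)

4

Top species (has prey, but nothing eats it): Cactus Wren, Spotted Skunk, Whiptail Lizard, Grasshopper Mouse.
Count: 4.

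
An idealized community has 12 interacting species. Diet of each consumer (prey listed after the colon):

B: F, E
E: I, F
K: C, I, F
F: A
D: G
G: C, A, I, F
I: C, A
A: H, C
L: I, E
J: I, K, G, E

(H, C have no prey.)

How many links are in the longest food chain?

4 links

One longest chain: H → A → I → K → J.
It has 5 species and 4 links.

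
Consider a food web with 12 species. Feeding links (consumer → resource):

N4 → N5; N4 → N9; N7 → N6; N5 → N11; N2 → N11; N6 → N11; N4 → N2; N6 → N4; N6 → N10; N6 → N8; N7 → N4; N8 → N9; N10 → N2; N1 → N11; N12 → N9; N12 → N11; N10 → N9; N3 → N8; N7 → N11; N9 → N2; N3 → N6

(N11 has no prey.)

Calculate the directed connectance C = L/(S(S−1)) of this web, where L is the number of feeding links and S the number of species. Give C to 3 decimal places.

The web has S = 12 species and L = 21 feeding links.
C = L / (S(S−1)) = 21 / 132 = 0.1591 ≈ 0.159.

C = 0.159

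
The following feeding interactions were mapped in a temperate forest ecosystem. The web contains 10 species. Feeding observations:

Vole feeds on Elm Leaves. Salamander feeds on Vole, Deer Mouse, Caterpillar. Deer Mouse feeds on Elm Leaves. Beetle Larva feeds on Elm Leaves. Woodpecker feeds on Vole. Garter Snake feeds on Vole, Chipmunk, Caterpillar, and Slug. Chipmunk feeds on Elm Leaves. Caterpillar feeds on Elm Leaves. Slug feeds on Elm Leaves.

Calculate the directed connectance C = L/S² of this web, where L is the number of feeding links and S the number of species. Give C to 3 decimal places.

C = 0.140

The web has S = 10 species and L = 14 feeding links.
C = L / S² = 14 / 100 = 0.1400 ≈ 0.140.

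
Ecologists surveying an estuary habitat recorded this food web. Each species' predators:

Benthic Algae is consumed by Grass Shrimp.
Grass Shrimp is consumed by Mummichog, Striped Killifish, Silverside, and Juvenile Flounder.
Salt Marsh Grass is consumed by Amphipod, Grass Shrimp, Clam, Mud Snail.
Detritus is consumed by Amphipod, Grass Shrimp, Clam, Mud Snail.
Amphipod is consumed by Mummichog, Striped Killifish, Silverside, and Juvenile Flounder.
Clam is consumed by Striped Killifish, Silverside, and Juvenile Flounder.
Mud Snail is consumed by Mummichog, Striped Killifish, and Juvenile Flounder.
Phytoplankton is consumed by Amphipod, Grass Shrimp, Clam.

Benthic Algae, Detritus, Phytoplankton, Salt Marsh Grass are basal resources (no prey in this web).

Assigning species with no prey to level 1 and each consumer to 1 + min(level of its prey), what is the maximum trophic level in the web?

3

Basal resources (level 1): Benthic Algae, Detritus, Phytoplankton, Salt Marsh Grass.
Following each consumer down to its lowest-level prey: Detritus → Amphipod → Mummichog (levels 1 through 3).
All prey of Mummichog (Amphipod 2, Grass Shrimp 2, Mud Snail 2) are at level 2 or above, so Mummichog is at level 1 + 2 = 3.
Every consumer has at least one prey at level 2 or below, so none exceeds level 3.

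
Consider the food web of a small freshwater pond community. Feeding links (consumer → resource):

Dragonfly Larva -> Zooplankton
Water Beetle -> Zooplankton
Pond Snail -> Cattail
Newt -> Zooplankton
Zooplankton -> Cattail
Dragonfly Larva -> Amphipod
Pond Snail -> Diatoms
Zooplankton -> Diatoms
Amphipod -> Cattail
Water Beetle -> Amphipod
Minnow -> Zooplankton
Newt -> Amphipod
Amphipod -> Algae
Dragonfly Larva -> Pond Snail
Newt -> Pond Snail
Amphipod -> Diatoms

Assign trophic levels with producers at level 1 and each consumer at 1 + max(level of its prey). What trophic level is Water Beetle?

Diatoms is a producer → level 1.
Amphipod eats Diatoms (level 1); other prey at levels: Cattail 1, Algae 1 → level 2.
Water Beetle eats Amphipod (level 2); other prey at levels: Zooplankton 2 → level 3.

Trophic level 3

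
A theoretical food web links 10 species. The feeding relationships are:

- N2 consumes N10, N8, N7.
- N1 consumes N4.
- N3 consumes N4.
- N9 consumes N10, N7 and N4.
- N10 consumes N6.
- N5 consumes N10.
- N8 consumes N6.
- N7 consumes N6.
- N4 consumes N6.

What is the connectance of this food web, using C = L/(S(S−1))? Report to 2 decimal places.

The web has S = 10 species and L = 13 feeding links.
C = L / (S(S−1)) = 13 / 90 = 0.1444 ≈ 0.14.

C = 0.14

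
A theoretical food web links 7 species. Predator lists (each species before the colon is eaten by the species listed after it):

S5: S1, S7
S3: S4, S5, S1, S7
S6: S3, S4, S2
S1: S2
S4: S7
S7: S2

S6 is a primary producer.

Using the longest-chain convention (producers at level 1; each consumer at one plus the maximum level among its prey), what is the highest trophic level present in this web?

5

Producers (level 1): S6.
S6 → S3 → S5 → S1 → S2 gives S2 level 5.
No species has a prey at level 5, so no species reaches level 6.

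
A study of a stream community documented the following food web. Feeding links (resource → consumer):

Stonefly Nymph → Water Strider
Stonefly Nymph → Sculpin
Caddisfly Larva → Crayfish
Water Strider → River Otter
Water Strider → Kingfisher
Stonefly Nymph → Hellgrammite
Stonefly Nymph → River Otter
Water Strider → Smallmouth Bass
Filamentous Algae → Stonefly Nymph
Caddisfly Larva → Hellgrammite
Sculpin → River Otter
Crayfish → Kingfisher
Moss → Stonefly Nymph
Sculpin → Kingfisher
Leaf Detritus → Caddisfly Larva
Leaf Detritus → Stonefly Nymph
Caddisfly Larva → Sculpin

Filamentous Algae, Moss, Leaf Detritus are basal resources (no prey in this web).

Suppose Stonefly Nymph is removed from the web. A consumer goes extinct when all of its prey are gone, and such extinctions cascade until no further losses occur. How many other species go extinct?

2

Remove Stonefly Nymph.
Round 1: Water Strider (all prey gone) → extinct.
Round 2: Smallmouth Bass (all prey gone) → extinct.
No further losses. Total secondary extinctions: 2.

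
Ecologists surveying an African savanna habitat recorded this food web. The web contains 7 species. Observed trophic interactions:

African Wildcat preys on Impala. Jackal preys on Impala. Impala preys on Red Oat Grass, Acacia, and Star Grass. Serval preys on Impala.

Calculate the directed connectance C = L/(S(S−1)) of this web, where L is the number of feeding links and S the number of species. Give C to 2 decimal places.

The web has S = 7 species and L = 6 feeding links.
C = L / (S(S−1)) = 6 / 42 = 0.1429 ≈ 0.14.

C = 0.14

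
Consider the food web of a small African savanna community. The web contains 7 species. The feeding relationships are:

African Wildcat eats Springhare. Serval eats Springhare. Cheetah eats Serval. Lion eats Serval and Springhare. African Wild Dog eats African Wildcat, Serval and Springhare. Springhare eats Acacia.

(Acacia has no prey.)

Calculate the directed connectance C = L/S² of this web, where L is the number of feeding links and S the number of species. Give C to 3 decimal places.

The web has S = 7 species and L = 9 feeding links.
C = L / S² = 9 / 49 = 0.1837 ≈ 0.184.

C = 0.184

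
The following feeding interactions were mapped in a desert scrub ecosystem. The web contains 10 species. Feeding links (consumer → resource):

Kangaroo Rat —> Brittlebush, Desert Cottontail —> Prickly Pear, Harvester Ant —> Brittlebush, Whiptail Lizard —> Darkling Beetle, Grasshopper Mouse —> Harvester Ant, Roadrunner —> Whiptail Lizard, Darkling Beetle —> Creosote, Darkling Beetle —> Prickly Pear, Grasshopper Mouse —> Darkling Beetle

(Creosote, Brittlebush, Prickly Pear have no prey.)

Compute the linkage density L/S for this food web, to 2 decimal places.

L/S = 0.90

There are L = 9 links among S = 10 species.
L/S = 9/10 = 0.9000 ≈ 0.90.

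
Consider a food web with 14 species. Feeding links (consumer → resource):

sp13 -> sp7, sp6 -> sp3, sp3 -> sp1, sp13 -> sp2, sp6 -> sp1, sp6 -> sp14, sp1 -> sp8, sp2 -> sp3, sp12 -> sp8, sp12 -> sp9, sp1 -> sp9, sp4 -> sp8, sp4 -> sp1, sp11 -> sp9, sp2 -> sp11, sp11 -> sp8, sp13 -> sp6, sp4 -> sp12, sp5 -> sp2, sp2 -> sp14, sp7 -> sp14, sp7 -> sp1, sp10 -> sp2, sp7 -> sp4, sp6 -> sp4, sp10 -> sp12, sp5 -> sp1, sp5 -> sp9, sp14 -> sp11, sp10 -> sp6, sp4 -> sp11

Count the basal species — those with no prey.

Basal species (no prey listed): sp9, sp8.
Count: 2.

2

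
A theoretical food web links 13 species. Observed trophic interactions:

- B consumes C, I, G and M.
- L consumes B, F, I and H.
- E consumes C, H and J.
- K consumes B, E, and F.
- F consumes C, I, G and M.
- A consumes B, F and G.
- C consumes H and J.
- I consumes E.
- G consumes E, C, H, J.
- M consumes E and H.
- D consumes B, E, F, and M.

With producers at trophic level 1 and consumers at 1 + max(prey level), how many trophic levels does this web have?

Producers (level 1): H, J.
H → C → E → G → B → L gives L level 6.
No species has a prey at level 6, so no species reaches level 7.

6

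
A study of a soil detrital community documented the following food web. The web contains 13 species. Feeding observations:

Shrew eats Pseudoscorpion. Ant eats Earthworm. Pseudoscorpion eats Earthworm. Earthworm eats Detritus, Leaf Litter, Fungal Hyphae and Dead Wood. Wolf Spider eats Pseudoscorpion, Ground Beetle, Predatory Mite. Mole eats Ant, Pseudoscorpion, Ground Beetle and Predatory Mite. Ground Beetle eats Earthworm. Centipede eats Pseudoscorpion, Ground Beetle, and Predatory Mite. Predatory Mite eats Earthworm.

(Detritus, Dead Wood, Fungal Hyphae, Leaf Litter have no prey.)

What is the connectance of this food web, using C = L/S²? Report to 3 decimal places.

The web has S = 13 species and L = 19 feeding links.
C = L / S² = 19 / 169 = 0.1124 ≈ 0.112.

C = 0.112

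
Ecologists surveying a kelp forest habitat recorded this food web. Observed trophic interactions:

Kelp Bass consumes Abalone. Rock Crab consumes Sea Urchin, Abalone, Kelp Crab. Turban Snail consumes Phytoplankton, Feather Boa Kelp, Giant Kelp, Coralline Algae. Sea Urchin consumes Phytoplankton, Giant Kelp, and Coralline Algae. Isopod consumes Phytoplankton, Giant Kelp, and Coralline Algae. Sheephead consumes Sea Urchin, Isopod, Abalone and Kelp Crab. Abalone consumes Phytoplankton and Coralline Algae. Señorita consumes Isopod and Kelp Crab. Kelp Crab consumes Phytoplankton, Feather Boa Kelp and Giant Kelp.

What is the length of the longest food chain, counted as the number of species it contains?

One longest chain: Coralline Algae → Isopod → Señorita.
It has 3 species and 2 links.

3 species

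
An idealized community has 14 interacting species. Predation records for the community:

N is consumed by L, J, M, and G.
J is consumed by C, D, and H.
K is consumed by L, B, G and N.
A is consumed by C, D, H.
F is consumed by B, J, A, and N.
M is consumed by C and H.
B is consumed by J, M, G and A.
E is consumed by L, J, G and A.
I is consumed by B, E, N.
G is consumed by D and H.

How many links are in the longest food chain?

One longest chain: I → E → G → D.
It has 4 species and 3 links.

3 links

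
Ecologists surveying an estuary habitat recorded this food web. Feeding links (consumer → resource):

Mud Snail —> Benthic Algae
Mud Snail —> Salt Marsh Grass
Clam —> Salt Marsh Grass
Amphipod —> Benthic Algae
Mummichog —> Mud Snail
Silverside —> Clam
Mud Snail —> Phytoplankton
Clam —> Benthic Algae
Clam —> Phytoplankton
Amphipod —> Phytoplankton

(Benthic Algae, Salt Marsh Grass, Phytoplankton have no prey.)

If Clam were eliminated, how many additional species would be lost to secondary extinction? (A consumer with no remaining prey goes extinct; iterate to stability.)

1

Remove Clam.
Round 1: Silverside (all prey gone) → extinct.
No further losses. Total secondary extinctions: 1.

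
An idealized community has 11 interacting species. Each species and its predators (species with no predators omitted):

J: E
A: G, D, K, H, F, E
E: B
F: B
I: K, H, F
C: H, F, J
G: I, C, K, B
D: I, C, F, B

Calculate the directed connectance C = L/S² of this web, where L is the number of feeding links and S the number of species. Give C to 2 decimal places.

C = 0.19

The web has S = 11 species and L = 23 feeding links.
C = L / S² = 23 / 121 = 0.1901 ≈ 0.19.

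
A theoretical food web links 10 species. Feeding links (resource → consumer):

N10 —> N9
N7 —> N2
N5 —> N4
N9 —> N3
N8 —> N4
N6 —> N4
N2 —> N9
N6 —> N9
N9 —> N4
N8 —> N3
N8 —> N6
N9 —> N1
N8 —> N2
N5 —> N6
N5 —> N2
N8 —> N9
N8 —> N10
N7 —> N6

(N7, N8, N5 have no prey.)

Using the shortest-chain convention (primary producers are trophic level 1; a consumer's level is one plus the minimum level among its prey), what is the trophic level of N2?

Trophic level 2

N7 is a producer → level 1.
N2 eats N7 → level 2.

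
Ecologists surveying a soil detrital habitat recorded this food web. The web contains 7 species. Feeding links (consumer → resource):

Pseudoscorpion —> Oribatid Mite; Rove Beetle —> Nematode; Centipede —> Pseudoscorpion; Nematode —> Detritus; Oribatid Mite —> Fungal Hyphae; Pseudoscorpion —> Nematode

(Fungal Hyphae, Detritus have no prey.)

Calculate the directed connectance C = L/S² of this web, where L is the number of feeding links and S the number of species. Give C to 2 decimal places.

The web has S = 7 species and L = 6 feeding links.
C = L / S² = 6 / 49 = 0.1224 ≈ 0.12.

C = 0.12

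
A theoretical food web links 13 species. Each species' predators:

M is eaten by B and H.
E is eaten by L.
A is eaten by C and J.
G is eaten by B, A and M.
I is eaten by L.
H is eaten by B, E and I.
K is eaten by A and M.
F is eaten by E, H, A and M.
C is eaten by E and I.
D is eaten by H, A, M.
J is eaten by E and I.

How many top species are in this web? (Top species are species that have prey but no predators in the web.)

2

Top species (has prey, but nothing eats it): B, L.
Count: 2.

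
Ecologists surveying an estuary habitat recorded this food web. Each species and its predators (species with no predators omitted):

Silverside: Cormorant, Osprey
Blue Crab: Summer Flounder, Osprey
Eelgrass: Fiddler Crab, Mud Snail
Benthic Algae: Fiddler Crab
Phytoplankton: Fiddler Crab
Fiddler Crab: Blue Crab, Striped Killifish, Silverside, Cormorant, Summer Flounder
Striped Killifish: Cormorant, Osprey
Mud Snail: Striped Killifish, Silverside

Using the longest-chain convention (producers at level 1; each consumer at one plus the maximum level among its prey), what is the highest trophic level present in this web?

4

Producers (level 1): Benthic Algae, Phytoplankton, Eelgrass.
Benthic Algae → Fiddler Crab → Striped Killifish → Cormorant gives Cormorant level 4.
No species has a prey at level 4, so no species reaches level 5.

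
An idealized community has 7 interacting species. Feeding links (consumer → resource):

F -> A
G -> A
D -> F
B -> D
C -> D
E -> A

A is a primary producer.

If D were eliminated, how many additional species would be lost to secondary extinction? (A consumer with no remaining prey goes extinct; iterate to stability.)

Remove D.
Round 1: B (all prey gone), C (all prey gone) → extinct.
No further losses. Total secondary extinctions: 2.

2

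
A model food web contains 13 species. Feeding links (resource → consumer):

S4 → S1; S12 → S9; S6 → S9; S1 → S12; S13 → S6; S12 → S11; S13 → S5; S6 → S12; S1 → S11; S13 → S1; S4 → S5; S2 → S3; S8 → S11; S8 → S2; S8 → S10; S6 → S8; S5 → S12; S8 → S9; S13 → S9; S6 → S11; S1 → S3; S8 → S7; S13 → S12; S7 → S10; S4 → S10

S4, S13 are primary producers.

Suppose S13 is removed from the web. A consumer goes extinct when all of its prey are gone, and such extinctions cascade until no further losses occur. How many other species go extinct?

4

Remove S13.
Round 1: S6 (all prey gone) → extinct.
Round 2: S8 (all prey gone) → extinct.
Round 3: S2 (all prey gone), S7 (all prey gone) → extinct.
No further losses. Total secondary extinctions: 4.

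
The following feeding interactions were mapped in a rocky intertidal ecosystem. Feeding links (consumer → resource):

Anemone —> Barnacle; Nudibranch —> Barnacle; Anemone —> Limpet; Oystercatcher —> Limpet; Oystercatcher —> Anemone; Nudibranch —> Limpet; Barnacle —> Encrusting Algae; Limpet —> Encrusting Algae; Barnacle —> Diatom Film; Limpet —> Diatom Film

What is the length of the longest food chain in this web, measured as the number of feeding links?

One longest chain: Encrusting Algae → Limpet → Anemone → Oystercatcher.
It has 4 species and 3 links.

3 links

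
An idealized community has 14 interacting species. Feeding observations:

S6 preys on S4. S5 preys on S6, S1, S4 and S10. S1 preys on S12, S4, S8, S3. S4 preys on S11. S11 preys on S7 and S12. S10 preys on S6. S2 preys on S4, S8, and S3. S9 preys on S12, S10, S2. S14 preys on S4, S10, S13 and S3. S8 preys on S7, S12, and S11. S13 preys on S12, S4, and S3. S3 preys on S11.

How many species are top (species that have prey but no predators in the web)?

Top species (has prey, but nothing eats it): S5, S14, S9.
Count: 3.

3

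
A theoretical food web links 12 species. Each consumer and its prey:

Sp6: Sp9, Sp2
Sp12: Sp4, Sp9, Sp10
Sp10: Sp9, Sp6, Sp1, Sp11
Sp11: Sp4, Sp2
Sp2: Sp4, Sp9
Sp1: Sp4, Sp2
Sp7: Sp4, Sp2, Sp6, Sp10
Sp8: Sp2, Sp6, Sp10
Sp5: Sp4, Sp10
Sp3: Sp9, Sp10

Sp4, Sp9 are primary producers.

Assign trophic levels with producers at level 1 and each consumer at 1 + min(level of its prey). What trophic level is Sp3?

Sp9 is a producer → level 1.
Sp3 eats Sp9 → level 2.

Trophic level 2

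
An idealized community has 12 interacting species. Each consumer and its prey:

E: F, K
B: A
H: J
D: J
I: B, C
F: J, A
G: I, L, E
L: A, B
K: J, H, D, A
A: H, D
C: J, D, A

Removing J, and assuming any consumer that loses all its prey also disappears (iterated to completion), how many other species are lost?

11

Remove J.
Round 1: H (all prey gone), D (all prey gone) → extinct.
Round 2: A (all prey gone) → extinct.
Round 3: F (all prey gone), K (all prey gone), B (all prey gone), C (all prey gone) → extinct.
Round 4: I (all prey gone), L (all prey gone), E (all prey gone) → extinct.
Round 5: G (all prey gone) → extinct.
No further losses. Total secondary extinctions: 11.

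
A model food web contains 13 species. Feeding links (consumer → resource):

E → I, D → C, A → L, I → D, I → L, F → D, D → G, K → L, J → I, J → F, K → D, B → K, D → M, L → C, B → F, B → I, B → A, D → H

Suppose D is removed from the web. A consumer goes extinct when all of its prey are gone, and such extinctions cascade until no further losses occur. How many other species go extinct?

Remove D.
Round 1: F (all prey gone) → extinct.
No further losses. Total secondary extinctions: 1.

1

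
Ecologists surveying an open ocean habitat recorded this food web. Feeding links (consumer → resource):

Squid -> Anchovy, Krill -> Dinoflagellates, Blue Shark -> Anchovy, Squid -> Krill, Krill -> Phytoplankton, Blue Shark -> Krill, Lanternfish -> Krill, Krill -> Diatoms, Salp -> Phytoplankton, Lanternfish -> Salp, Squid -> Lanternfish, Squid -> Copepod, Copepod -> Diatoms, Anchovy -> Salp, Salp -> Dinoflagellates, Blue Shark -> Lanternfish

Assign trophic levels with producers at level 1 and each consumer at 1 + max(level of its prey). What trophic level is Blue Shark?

Trophic level 4

Diatoms is a producer → level 1.
Krill eats Diatoms (level 1); other prey at levels: Phytoplankton 1, Dinoflagellates 1 → level 2.
Lanternfish eats Krill (level 2); other prey at levels: Salp 2 → level 3.
Blue Shark eats Lanternfish (level 3); other prey at levels: Krill 2, Anchovy 3 → level 4.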